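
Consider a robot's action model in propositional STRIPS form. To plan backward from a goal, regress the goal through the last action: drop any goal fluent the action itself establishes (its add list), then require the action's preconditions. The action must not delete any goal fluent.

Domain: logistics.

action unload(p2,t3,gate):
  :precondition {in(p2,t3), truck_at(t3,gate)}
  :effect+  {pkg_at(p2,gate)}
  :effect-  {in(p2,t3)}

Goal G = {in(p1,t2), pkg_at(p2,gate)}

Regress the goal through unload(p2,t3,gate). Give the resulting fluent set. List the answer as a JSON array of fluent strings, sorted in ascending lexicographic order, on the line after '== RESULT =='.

Compute (G \ add) ∪ pre:
  G ∩ del = {}  (empty — regression defined)
  G \ add = {in(p1,t2), pkg_at(p2,gate)} \ {pkg_at(p2,gate)} = {in(p1,t2)}
  ∪ pre   = {in(p1,t2)} ∪ {in(p2,t3), truck_at(t3,gate)}
          = {in(p1,t2), in(p2,t3), truck_at(t3,gate)}

== RESULT ==
["in(p1,t2)", "in(p2,t3)", "truck_at(t3,gate)"]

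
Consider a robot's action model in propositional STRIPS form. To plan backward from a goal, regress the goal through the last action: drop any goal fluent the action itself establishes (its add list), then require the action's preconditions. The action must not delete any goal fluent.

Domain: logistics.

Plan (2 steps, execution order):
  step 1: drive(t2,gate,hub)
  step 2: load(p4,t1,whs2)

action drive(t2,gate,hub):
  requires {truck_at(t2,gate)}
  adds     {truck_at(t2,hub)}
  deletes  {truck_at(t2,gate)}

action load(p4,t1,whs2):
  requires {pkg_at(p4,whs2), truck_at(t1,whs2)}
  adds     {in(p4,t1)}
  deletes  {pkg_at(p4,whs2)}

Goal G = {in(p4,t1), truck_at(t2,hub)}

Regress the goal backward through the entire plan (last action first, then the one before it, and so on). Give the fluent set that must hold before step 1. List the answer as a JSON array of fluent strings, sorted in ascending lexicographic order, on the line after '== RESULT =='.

Regress step by step:
  through step 2 (load(p4,t1,whs2)): drop {in(p4,t1)}, keep {truck_at(t2,hub)}, require {pkg_at(p4,whs2), truck_at(t1,whs2)}
    → {pkg_at(p4,whs2), truck_at(t1,whs2), truck_at(t2,hub)}
  through step 1 (drive(t2,gate,hub)): drop {truck_at(t2,hub)}, keep {pkg_at(p4,whs2), truck_at(t1,whs2)}, require {truck_at(t2,gate)}
    → {pkg_at(p4,whs2), truck_at(t1,whs2), truck_at(t2,gate)}

== RESULT ==
["pkg_at(p4,whs2)", "truck_at(t1,whs2)", "truck_at(t2,gate)"]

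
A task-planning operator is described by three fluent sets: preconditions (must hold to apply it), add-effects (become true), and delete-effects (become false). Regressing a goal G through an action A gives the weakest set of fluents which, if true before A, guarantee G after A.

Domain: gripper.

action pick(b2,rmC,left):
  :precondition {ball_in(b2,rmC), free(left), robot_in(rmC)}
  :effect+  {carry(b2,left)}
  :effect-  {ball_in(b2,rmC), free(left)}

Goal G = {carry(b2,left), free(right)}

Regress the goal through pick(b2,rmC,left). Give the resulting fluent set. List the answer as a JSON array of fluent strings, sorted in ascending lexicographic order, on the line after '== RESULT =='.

Regress:
  G ∩ del = {}  (empty — regression defined)
  G \ add = {carry(b2,left), free(right)} \ {carry(b2,left)} = {free(right)}
  ∪ pre   = {free(right)} ∪ {ball_in(b2,rmC), free(left), robot_in(rmC)}
          = {ball_in(b2,rmC), free(left), free(right), robot_in(rmC)}

== RESULT ==
["ball_in(b2,rmC)", "free(left)", "free(right)", "robot_in(rmC)"]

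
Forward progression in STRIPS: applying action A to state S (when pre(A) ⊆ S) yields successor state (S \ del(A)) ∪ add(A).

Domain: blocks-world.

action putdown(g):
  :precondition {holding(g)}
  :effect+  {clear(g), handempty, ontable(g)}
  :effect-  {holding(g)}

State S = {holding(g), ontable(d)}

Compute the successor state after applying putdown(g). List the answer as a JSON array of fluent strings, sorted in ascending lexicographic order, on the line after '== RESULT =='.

Compute (S \ del) ∪ add:
  pre ⊆ S: {holding(g)} ⊆ S  — applicable
  S \ del = {ontable(d)}
  ∪ add   = {clear(g), handempty, ontable(d), ontable(g)}

== RESULT ==
["clear(g)", "handempty", "ontable(d)", "ontable(g)"]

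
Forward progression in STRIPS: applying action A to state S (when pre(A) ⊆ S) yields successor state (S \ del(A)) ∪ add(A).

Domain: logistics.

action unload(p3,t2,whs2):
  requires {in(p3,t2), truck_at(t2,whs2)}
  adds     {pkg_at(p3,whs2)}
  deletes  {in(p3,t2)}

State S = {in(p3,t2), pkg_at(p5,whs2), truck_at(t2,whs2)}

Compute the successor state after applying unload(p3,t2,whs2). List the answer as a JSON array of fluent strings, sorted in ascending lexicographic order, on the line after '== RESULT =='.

Progress:
  pre ⊆ S: {in(p3,t2), truck_at(t2,whs2)} ⊆ S  — applicable
  S \ del = {pkg_at(p5,whs2), truck_at(t2,whs2)}
  ∪ add   = {pkg_at(p3,whs2), pkg_at(p5,whs2), truck_at(t2,whs2)}

== RESULT ==
["pkg_at(p3,whs2)", "pkg_at(p5,whs2)", "truck_at(t2,whs2)"]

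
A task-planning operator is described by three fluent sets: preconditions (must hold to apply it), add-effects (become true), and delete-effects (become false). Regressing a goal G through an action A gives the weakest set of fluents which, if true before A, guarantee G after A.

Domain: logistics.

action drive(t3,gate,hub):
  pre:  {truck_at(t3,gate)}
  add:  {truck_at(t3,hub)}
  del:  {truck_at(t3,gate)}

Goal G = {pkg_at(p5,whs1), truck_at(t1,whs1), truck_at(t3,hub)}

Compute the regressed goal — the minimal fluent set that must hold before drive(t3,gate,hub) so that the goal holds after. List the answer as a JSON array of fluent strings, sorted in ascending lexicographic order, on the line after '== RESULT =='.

Compute (G \ add) ∪ pre:
  G ∩ del = {}  (empty — regression defined)
  G \ add = {pkg_at(p5,whs1), truck_at(t1,whs1), truck_at(t3,hub)} \ {truck_at(t3,hub)} = {pkg_at(p5,whs1), truck_at(t1,whs1)}
  ∪ pre   = {pkg_at(p5,whs1), truck_at(t1,whs1)} ∪ {truck_at(t3,gate)}
          = {pkg_at(p5,whs1), truck_at(t1,whs1), truck_at(t3,gate)}

== RESULT ==
["pkg_at(p5,whs1)", "truck_at(t1,whs1)", "truck_at(t3,gate)"]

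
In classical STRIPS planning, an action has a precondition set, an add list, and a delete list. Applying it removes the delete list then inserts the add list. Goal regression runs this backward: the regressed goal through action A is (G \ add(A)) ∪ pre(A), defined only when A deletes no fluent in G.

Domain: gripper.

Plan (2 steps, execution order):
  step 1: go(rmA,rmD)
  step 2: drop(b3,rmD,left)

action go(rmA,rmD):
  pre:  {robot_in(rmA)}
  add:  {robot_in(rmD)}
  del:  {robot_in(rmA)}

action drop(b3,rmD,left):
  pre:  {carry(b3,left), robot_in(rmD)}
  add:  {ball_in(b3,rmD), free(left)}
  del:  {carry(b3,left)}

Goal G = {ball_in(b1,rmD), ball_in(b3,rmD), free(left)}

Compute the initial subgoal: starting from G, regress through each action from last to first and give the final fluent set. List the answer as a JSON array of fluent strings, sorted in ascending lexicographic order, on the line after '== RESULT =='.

Work backward from the goal:
  through step 2 (drop(b3,rmD,left)): drop {ball_in(b3,rmD), free(left)}, keep {ball_in(b1,rmD)}, require {carry(b3,left), robot_in(rmD)}
    → {ball_in(b1,rmD), carry(b3,left), robot_in(rmD)}
  through step 1 (go(rmA,rmD)): drop {robot_in(rmD)}, keep {ball_in(b1,rmD), carry(b3,left)}, require {robot_in(rmA)}
    → {ball_in(b1,rmD), carry(b3,left), robot_in(rmA)}

== RESULT ==
["ball_in(b1,rmD)", "carry(b3,left)", "robot_in(rmA)"]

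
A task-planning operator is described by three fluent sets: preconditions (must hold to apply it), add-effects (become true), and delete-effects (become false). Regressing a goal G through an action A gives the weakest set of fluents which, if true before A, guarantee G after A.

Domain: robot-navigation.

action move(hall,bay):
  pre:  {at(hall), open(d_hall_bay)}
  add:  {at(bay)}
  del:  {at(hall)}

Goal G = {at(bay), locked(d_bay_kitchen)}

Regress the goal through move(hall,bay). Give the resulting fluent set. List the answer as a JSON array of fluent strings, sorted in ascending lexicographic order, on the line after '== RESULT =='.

Regress:
  G ∩ del = {}  (empty — regression defined)
  G \ add = {at(bay), locked(d_bay_kitchen)} \ {at(bay)} = {locked(d_bay_kitchen)}
  ∪ pre   = {locked(d_bay_kitchen)} ∪ {at(hall), open(d_hall_bay)}
          = {at(hall), locked(d_bay_kitchen), open(d_hall_bay)}

== RESULT ==
["at(hall)", "locked(d_bay_kitchen)", "open(d_hall_bay)"]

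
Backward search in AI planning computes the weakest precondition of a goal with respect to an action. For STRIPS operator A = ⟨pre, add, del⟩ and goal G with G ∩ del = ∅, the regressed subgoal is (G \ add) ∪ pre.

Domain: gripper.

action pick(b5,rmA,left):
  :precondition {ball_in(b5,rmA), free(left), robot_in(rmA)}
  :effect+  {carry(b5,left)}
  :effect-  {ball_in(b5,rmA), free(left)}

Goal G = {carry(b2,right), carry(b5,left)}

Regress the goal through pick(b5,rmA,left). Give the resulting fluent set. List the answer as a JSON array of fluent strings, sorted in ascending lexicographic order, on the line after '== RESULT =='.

Regress:
  G ∩ del = {}  (empty — regression defined)
  G \ add = {carry(b2,right), carry(b5,left)} \ {carry(b5,left)} = {carry(b2,right)}
  ∪ pre   = {carry(b2,right)} ∪ {ball_in(b5,rmA), free(left), robot_in(rmA)}
          = {ball_in(b5,rmA), carry(b2,right), free(left), robot_in(rmA)}

== RESULT ==
["ball_in(b5,rmA)", "carry(b2,right)", "free(left)", "robot_in(rmA)"]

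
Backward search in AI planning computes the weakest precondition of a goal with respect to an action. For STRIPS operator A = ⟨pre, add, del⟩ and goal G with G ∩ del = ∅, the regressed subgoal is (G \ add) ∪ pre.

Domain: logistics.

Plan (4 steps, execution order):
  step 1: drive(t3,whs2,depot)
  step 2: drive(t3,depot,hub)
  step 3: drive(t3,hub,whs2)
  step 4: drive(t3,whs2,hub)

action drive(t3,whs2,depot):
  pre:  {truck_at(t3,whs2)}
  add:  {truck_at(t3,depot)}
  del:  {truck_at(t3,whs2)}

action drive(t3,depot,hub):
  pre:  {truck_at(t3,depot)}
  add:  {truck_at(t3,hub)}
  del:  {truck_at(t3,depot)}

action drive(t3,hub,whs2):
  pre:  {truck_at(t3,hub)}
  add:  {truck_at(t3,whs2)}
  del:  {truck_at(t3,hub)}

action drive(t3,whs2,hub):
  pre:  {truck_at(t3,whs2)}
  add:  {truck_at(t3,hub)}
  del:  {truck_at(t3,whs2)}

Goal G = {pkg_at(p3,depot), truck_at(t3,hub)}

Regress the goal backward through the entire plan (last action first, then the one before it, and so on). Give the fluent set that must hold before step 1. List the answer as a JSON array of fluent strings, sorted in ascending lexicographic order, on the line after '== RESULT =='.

Work backward from the goal:
  through step 4 (drive(t3,whs2,hub)): drop {truck_at(t3,hub)}, keep {pkg_at(p3,depot)}, require {truck_at(t3,whs2)}
    → {pkg_at(p3,depot), truck_at(t3,whs2)}
  through step 3 (drive(t3,hub,whs2)): drop {truck_at(t3,whs2)}, keep {pkg_at(p3,depot)}, require {truck_at(t3,hub)}
    → {pkg_at(p3,depot), truck_at(t3,hub)}
  through step 2 (drive(t3,depot,hub)): drop {truck_at(t3,hub)}, keep {pkg_at(p3,depot)}, require {truck_at(t3,depot)}
    → {pkg_at(p3,depot), truck_at(t3,depot)}
  through step 1 (drive(t3,whs2,depot)): drop {truck_at(t3,depot)}, keep {pkg_at(p3,depot)}, require {truck_at(t3,whs2)}
    → {pkg_at(p3,depot), truck_at(t3,whs2)}

== RESULT ==
["pkg_at(p3,depot)", "truck_at(t3,whs2)"]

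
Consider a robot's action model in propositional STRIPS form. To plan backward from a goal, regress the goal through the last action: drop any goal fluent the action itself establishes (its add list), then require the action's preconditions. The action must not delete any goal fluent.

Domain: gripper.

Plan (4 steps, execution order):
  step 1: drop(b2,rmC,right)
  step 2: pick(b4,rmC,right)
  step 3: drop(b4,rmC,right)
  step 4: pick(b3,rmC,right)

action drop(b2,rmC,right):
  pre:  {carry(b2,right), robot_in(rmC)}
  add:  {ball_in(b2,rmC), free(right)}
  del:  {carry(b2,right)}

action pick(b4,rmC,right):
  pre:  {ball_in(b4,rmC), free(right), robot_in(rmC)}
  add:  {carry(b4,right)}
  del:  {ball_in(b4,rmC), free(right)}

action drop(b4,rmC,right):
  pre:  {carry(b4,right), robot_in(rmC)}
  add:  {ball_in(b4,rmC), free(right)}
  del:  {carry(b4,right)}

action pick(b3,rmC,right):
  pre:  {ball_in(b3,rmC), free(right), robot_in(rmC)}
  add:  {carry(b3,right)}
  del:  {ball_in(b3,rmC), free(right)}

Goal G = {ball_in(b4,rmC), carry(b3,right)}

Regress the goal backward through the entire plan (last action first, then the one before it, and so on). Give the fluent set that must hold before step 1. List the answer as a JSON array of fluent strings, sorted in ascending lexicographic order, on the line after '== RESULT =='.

Work backward from the goal:
  through step 4 (pick(b3,rmC,right)): drop {carry(b3,right)}, keep {ball_in(b4,rmC)}, require {ball_in(b3,rmC), free(right), robot_in(rmC)}
    → {ball_in(b3,rmC), ball_in(b4,rmC), free(right), robot_in(rmC)}
  through step 3 (drop(b4,rmC,right)): drop {ball_in(b4,rmC), free(right)}, keep {ball_in(b3,rmC), robot_in(rmC)}, require {carry(b4,right), robot_in(rmC)}
    → {ball_in(b3,rmC), carry(b4,right), robot_in(rmC)}
  through step 2 (pick(b4,rmC,right)): drop {carry(b4,right)}, keep {ball_in(b3,rmC), robot_in(rmC)}, require {ball_in(b4,rmC), free(right), robot_in(rmC)}
    → {ball_in(b3,rmC), ball_in(b4,rmC), free(right), robot_in(rmC)}
  through step 1 (drop(b2,rmC,right)): drop {free(right)}, keep {ball_in(b3,rmC), ball_in(b4,rmC), robot_in(rmC)}, require {carry(b2,right), robot_in(rmC)}
    → {ball_in(b3,rmC), ball_in(b4,rmC), carry(b2,right), robot_in(rmC)}

== RESULT ==
["ball_in(b3,rmC)", "ball_in(b4,rmC)", "carry(b2,right)", "robot_in(rmC)"]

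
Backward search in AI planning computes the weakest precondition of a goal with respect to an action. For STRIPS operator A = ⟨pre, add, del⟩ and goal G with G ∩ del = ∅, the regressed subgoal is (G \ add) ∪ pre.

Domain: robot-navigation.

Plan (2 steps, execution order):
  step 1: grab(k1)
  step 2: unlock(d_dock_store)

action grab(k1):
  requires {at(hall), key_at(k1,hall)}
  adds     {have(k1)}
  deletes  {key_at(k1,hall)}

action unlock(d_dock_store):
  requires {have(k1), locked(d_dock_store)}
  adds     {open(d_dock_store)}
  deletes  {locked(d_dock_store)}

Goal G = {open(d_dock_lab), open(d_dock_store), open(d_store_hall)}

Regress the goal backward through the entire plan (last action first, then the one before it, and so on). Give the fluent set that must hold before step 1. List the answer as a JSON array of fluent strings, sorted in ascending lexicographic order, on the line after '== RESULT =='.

Work backward from the goal:
  through step 2 (unlock(d_dock_store)): drop {open(d_dock_store)}, keep {open(d_dock_lab), open(d_store_hall)}, require {have(k1), locked(d_dock_store)}
    → {have(k1), locked(d_dock_store), open(d_dock_lab), open(d_store_hall)}
  through step 1 (grab(k1)): drop {have(k1)}, keep {locked(d_dock_store), open(d_dock_lab), open(d_store_hall)}, require {at(hall), key_at(k1,hall)}
    → {at(hall), key_at(k1,hall), locked(d_dock_store), open(d_dock_lab), open(d_store_hall)}

== RESULT ==
["at(hall)", "key_at(k1,hall)", "locked(d_dock_store)", "open(d_dock_lab)", "open(d_store_hall)"]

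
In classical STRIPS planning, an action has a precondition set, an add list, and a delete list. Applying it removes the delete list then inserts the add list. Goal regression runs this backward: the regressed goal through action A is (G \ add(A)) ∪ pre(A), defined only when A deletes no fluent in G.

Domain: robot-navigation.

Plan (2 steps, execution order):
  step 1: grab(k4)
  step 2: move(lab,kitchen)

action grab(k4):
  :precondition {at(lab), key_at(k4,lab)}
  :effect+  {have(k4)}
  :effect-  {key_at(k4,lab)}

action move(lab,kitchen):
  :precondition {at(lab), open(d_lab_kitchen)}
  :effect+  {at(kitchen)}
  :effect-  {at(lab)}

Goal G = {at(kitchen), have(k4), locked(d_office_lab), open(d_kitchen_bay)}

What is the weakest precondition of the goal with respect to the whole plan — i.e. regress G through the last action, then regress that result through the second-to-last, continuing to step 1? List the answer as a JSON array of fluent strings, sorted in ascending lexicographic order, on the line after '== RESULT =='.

Work backward from the goal:
  through step 2 (move(lab,kitchen)): drop {at(kitchen)}, keep {have(k4), locked(d_office_lab), open(d_kitchen_bay)}, require {at(lab), open(d_lab_kitchen)}
    → {at(lab), have(k4), locked(d_office_lab), open(d_kitchen_bay), open(d_lab_kitchen)}
  through step 1 (grab(k4)): drop {have(k4)}, keep {at(lab), locked(d_office_lab), open(d_kitchen_bay), open(d_lab_kitchen)}, require {at(lab), key_at(k4,lab)}
    → {at(lab), key_at(k4,lab), locked(d_office_lab), open(d_kitchen_bay), open(d_lab_kitchen)}

== RESULT ==
["at(lab)", "key_at(k4,lab)", "locked(d_office_lab)", "open(d_kitchen_bay)", "open(d_lab_kitchen)"]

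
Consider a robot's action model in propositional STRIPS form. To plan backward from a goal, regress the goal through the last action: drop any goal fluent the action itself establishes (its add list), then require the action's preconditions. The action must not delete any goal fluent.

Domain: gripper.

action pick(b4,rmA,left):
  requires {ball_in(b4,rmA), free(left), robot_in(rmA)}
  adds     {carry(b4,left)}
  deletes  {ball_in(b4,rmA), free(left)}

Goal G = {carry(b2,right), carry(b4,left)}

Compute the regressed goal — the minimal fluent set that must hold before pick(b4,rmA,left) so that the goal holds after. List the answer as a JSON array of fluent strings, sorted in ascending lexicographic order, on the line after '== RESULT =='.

Compute (G \ add) ∪ pre:
  G ∩ del = {}  (empty — regression defined)
  G \ add = {carry(b2,right), carry(b4,left)} \ {carry(b4,left)} = {carry(b2,right)}
  ∪ pre   = {carry(b2,right)} ∪ {ball_in(b4,rmA), free(left), robot_in(rmA)}
          = {ball_in(b4,rmA), carry(b2,right), free(left), robot_in(rmA)}

== RESULT ==
["ball_in(b4,rmA)", "carry(b2,right)", "free(left)", "robot_in(rmA)"]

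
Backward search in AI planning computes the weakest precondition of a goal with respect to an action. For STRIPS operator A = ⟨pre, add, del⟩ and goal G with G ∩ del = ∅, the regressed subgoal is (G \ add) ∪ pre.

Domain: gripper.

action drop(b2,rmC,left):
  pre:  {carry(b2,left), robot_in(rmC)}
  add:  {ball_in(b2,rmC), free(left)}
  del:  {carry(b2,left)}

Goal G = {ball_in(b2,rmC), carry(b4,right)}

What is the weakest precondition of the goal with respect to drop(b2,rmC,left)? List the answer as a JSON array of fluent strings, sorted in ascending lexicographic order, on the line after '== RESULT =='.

Regress:
  G ∩ del = {}  (empty — regression defined)
  G \ add = {ball_in(b2,rmC), carry(b4,right)} \ {ball_in(b2,rmC), free(left)} = {carry(b4,right)}
  ∪ pre   = {carry(b4,right)} ∪ {carry(b2,left), robot_in(rmC)}
          = {carry(b2,left), carry(b4,right), robot_in(rmC)}

== RESULT ==
["carry(b2,left)", "carry(b4,right)", "robot_in(rmC)"]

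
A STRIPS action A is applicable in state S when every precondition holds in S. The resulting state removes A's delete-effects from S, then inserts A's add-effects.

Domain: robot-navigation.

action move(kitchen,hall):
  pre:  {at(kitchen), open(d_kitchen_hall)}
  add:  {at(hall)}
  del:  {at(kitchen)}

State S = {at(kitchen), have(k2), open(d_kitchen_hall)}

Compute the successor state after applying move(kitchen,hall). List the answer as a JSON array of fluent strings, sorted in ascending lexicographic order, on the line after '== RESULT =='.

Compute (S \ del) ∪ add:
  pre ⊆ S: {at(kitchen), open(d_kitchen_hall)} ⊆ S  — applicable
  S \ del = {have(k2), open(d_kitchen_hall)}
  ∪ add   = {at(hall), have(k2), open(d_kitchen_hall)}

== RESULT ==
["at(hall)", "have(k2)", "open(d_kitchen_hall)"]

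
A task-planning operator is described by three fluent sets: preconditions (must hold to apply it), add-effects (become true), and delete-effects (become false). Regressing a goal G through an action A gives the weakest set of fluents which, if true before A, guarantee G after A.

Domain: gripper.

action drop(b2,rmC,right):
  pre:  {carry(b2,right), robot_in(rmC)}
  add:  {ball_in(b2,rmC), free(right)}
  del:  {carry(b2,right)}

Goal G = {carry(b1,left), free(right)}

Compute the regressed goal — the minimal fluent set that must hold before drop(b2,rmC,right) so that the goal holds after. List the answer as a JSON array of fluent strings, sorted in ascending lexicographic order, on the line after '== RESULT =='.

Regress:
  G ∩ del = {}  (empty — regression defined)
  G \ add = {carry(b1,left), free(right)} \ {ball_in(b2,rmC), free(right)} = {carry(b1,left)}
  ∪ pre   = {carry(b1,left)} ∪ {carry(b2,right), robot_in(rmC)}
          = {carry(b1,left), carry(b2,right), robot_in(rmC)}

== RESULT ==
["carry(b1,left)", "carry(b2,right)", "robot_in(rmC)"]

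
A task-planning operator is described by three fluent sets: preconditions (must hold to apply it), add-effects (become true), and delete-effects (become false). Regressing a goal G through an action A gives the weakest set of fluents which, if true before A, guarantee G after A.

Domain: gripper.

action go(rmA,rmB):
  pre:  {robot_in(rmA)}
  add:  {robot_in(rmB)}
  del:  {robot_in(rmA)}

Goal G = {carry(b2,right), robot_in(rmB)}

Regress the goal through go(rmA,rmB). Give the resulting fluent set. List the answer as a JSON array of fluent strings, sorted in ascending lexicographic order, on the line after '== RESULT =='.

Regress:
  G ∩ del = {}  (empty — regression defined)
  G \ add = {carry(b2,right), robot_in(rmB)} \ {robot_in(rmB)} = {carry(b2,right)}
  ∪ pre   = {carry(b2,right)} ∪ {robot_in(rmA)}
          = {carry(b2,right), robot_in(rmA)}

== RESULT ==
["carry(b2,right)", "robot_in(rmA)"]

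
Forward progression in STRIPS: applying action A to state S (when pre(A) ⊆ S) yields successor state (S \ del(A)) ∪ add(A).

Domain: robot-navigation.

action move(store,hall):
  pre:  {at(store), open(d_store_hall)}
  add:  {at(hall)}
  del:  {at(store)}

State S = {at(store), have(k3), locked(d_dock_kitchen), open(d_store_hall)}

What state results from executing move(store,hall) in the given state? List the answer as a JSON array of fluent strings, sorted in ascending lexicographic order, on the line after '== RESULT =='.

Compute (S \ del) ∪ add:
  pre ⊆ S: {at(store), open(d_store_hall)} ⊆ S  — applicable
  S \ del = {have(k3), locked(d_dock_kitchen), open(d_store_hall)}
  ∪ add   = {at(hall), have(k3), locked(d_dock_kitchen), open(d_store_hall)}

== RESULT ==
["at(hall)", "have(k3)", "locked(d_dock_kitchen)", "open(d_store_hall)"]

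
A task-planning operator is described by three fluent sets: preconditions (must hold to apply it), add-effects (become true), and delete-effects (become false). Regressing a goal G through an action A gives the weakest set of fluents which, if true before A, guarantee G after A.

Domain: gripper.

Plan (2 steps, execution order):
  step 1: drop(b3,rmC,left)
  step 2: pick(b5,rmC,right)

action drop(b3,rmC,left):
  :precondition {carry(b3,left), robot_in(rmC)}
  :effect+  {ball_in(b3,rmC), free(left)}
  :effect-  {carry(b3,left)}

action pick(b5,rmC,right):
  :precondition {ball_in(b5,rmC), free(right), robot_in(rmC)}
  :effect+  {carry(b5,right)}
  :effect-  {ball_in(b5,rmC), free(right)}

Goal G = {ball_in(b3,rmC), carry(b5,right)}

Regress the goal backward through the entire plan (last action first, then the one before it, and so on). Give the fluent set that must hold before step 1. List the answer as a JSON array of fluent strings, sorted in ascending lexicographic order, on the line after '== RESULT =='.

Work backward from the goal:
  through step 2 (pick(b5,rmC,right)): drop {carry(b5,right)}, keep {ball_in(b3,rmC)}, require {ball_in(b5,rmC), free(right), robot_in(rmC)}
    → {ball_in(b3,rmC), ball_in(b5,rmC), free(right), robot_in(rmC)}
  through step 1 (drop(b3,rmC,left)): drop {ball_in(b3,rmC)}, keep {ball_in(b5,rmC), free(right), robot_in(rmC)}, require {carry(b3,left), robot_in(rmC)}
    → {ball_in(b5,rmC), carry(b3,left), free(right), robot_in(rmC)}

== RESULT ==
["ball_in(b5,rmC)", "carry(b3,left)", "free(right)", "robot_in(rmC)"]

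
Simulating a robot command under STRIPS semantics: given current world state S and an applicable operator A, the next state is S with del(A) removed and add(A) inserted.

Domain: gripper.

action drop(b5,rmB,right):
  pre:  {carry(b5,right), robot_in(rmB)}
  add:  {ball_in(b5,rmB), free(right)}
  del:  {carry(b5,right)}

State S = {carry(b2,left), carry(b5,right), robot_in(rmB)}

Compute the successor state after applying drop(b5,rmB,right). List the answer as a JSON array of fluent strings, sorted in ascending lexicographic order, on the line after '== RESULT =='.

Compute (S \ del) ∪ add:
  pre ⊆ S: {carry(b5,right), robot_in(rmB)} ⊆ S  — applicable
  S \ del = {carry(b2,left), robot_in(rmB)}
  ∪ add   = {ball_in(b5,rmB), carry(b2,left), free(right), robot_in(rmB)}

== RESULT ==
["ball_in(b5,rmB)", "carry(b2,left)", "free(right)", "robot_in(rmB)"]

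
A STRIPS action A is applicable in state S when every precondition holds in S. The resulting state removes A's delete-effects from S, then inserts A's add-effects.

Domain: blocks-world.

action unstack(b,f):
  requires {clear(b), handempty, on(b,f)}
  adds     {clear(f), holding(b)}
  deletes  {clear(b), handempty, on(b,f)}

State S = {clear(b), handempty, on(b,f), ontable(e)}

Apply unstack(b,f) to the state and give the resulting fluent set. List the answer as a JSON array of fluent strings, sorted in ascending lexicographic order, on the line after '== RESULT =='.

Progress:
  pre ⊆ S: {clear(b), handempty, on(b,f)} ⊆ S  — applicable
  S \ del = {ontable(e)}
  ∪ add   = {clear(f), holding(b), ontable(e)}

== RESULT ==
["clear(f)", "holding(b)", "ontable(e)"]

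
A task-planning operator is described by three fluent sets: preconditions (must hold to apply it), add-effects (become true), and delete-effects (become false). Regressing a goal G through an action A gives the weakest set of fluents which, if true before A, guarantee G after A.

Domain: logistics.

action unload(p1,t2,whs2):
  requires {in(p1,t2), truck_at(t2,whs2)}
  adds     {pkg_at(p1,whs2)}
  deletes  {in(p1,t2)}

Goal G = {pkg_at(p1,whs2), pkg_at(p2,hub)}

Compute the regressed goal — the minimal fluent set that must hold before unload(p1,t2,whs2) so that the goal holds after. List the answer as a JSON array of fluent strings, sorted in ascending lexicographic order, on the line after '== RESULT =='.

Regress:
  G ∩ del = {}  (empty — regression defined)
  G \ add = {pkg_at(p1,whs2), pkg_at(p2,hub)} \ {pkg_at(p1,whs2)} = {pkg_at(p2,hub)}
  ∪ pre   = {pkg_at(p2,hub)} ∪ {in(p1,t2), truck_at(t2,whs2)}
          = {in(p1,t2), pkg_at(p2,hub), truck_at(t2,whs2)}

== RESULT ==
["in(p1,t2)", "pkg_at(p2,hub)", "truck_at(t2,whs2)"]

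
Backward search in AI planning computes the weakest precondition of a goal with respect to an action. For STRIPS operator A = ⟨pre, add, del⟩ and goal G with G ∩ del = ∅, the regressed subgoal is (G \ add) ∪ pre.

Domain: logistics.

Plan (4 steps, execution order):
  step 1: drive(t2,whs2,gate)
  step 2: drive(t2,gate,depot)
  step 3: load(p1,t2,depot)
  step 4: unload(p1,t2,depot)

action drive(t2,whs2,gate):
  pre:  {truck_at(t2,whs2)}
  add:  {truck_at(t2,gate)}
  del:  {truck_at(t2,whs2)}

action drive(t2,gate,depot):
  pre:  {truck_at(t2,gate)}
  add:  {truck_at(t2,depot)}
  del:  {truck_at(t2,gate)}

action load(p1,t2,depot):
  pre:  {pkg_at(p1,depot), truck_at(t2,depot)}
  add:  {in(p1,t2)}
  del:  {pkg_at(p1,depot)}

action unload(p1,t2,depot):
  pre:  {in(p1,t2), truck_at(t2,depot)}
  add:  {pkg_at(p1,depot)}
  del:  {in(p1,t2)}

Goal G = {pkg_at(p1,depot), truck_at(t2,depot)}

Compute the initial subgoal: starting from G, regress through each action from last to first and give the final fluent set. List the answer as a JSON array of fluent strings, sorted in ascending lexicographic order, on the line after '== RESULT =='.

Regress step by step:
  through step 4 (unload(p1,t2,depot)): drop {pkg_at(p1,depot)}, keep {truck_at(t2,depot)}, require {in(p1,t2), truck_at(t2,depot)}
    → {in(p1,t2), truck_at(t2,depot)}
  through step 3 (load(p1,t2,depot)): drop {in(p1,t2)}, keep {truck_at(t2,depot)}, require {pkg_at(p1,depot), truck_at(t2,depot)}
    → {pkg_at(p1,depot), truck_at(t2,depot)}
  through step 2 (drive(t2,gate,depot)): drop {truck_at(t2,depot)}, keep {pkg_at(p1,depot)}, require {truck_at(t2,gate)}
    → {pkg_at(p1,depot), truck_at(t2,gate)}
  through step 1 (drive(t2,whs2,gate)): drop {truck_at(t2,gate)}, keep {pkg_at(p1,depot)}, require {truck_at(t2,whs2)}
    → {pkg_at(p1,depot), truck_at(t2,whs2)}

== RESULT ==
["pkg_at(p1,depot)", "truck_at(t2,whs2)"]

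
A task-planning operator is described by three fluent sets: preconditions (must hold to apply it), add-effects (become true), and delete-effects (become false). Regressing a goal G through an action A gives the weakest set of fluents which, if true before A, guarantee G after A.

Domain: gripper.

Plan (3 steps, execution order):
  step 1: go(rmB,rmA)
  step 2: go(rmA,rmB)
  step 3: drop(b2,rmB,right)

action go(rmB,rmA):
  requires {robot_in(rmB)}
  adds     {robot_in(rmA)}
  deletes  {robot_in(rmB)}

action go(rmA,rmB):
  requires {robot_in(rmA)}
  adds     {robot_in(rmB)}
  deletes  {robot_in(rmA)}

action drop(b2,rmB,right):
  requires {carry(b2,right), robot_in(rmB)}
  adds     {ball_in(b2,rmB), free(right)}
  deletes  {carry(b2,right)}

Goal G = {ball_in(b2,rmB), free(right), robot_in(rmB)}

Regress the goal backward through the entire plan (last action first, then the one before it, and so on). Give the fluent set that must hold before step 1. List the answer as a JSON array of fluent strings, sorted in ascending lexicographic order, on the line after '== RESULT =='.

Regress step by step:
  through step 3 (drop(b2,rmB,right)): drop {ball_in(b2,rmB), free(right)}, keep {robot_in(rmB)}, require {carry(b2,right), robot_in(rmB)}
    → {carry(b2,right), robot_in(rmB)}
  through step 2 (go(rmA,rmB)): drop {robot_in(rmB)}, keep {carry(b2,right)}, require {robot_in(rmA)}
    → {carry(b2,right), robot_in(rmA)}
  through step 1 (go(rmB,rmA)): drop {robot_in(rmA)}, keep {carry(b2,right)}, require {robot_in(rmB)}
    → {carry(b2,right), robot_in(rmB)}

== RESULT ==
["carry(b2,right)", "robot_in(rmB)"]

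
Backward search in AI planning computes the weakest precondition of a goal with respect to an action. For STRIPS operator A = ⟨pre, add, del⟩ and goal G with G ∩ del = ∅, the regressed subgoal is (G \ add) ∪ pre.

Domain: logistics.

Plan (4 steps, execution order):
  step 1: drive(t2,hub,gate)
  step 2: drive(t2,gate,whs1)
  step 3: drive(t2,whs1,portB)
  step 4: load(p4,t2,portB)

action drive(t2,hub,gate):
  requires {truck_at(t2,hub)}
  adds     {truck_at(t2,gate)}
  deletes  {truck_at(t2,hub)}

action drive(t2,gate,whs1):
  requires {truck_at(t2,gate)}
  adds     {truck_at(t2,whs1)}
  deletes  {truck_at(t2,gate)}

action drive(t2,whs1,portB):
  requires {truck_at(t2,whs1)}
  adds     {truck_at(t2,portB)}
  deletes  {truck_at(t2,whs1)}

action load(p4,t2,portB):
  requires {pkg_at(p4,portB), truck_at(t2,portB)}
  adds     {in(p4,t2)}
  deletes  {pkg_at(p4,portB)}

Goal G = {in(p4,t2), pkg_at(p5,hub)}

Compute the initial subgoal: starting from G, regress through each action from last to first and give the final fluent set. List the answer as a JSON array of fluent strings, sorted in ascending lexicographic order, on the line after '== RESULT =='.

Regress step by step:
  through step 4 (load(p4,t2,portB)): drop {in(p4,t2)}, keep {pkg_at(p5,hub)}, require {pkg_at(p4,portB), truck_at(t2,portB)}
    → {pkg_at(p4,portB), pkg_at(p5,hub), truck_at(t2,portB)}
  through step 3 (drive(t2,whs1,portB)): drop {truck_at(t2,portB)}, keep {pkg_at(p4,portB), pkg_at(p5,hub)}, require {truck_at(t2,whs1)}
    → {pkg_at(p4,portB), pkg_at(p5,hub), truck_at(t2,whs1)}
  through step 2 (drive(t2,gate,whs1)): drop {truck_at(t2,whs1)}, keep {pkg_at(p4,portB), pkg_at(p5,hub)}, require {truck_at(t2,gate)}
    → {pkg_at(p4,portB), pkg_at(p5,hub), truck_at(t2,gate)}
  through step 1 (drive(t2,hub,gate)): drop {truck_at(t2,gate)}, keep {pkg_at(p4,portB), pkg_at(p5,hub)}, require {truck_at(t2,hub)}
    → {pkg_at(p4,portB), pkg_at(p5,hub), truck_at(t2,hub)}

== RESULT ==
["pkg_at(p4,portB)", "pkg_at(p5,hub)", "truck_at(t2,hub)"]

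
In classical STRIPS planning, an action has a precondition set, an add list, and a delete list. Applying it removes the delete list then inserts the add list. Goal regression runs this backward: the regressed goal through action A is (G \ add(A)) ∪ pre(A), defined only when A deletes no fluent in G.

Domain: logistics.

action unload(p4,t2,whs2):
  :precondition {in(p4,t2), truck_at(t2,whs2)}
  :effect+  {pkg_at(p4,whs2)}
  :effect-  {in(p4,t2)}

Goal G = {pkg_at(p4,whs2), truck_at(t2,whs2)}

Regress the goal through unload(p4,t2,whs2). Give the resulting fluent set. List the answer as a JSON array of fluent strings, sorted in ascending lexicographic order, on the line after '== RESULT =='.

Compute (G \ add) ∪ pre:
  G ∩ del = {}  (empty — regression defined)
  G \ add = {pkg_at(p4,whs2), truck_at(t2,whs2)} \ {pkg_at(p4,whs2)} = {truck_at(t2,whs2)}
  ∪ pre   = {truck_at(t2,whs2)} ∪ {in(p4,t2), truck_at(t2,whs2)}
          = {in(p4,t2), truck_at(t2,whs2)}

== RESULT ==
["in(p4,t2)", "truck_at(t2,whs2)"]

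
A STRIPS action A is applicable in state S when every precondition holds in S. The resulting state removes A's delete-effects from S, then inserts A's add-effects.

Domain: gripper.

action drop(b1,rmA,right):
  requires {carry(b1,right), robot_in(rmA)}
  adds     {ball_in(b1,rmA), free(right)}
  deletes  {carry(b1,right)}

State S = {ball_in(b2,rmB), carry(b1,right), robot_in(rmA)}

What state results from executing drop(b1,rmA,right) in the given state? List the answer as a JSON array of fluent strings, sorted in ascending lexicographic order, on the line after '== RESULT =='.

Progress:
  pre ⊆ S: {carry(b1,right), robot_in(rmA)} ⊆ S  — applicable
  S \ del = {ball_in(b2,rmB), robot_in(rmA)}
  ∪ add   = {ball_in(b1,rmA), ball_in(b2,rmB), free(right), robot_in(rmA)}

== RESULT ==
["ball_in(b1,rmA)", "ball_in(b2,rmB)", "free(right)", "robot_in(rmA)"]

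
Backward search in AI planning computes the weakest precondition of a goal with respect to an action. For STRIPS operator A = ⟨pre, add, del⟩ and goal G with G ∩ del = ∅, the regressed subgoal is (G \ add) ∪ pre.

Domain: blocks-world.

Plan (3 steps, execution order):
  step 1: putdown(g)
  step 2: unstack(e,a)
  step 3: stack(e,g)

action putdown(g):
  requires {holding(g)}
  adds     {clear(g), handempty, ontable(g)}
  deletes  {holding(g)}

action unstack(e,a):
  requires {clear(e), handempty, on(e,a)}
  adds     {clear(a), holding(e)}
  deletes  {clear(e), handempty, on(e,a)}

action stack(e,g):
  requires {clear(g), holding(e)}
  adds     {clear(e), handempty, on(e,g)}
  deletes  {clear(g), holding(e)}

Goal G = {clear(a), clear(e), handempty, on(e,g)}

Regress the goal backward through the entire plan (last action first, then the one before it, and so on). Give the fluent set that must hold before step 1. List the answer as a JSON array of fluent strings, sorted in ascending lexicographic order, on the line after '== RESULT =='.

Regress step by step:
  through step 3 (stack(e,g)): drop {clear(e), handempty, on(e,g)}, keep {clear(a)}, require {clear(g), holding(e)}
    → {clear(a), clear(g), holding(e)}
  through step 2 (unstack(e,a)): drop {clear(a), holding(e)}, keep {clear(g)}, require {clear(e), handempty, on(e,a)}
    → {clear(e), clear(g), handempty, on(e,a)}
  through step 1 (putdown(g)): drop {clear(g), handempty}, keep {clear(e), on(e,a)}, require {holding(g)}
    → {clear(e), holding(g), on(e,a)}

== RESULT ==
["clear(e)", "holding(g)", "on(e,a)"]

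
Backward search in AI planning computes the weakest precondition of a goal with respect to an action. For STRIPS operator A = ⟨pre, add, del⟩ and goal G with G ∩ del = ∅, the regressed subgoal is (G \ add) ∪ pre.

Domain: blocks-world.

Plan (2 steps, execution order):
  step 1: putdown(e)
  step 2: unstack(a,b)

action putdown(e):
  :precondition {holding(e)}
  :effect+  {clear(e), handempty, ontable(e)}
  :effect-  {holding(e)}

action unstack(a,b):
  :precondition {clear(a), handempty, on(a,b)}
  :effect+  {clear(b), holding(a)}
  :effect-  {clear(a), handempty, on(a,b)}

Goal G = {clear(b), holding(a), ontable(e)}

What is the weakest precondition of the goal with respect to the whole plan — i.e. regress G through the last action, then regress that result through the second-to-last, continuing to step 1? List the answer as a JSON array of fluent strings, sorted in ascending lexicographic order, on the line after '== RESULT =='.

Work backward from the goal:
  through step 2 (unstack(a,b)): drop {clear(b), holding(a)}, keep {ontable(e)}, require {clear(a), handempty, on(a,b)}
    → {clear(a), handempty, on(a,b), ontable(e)}
  through step 1 (putdown(e)): drop {handempty, ontable(e)}, keep {clear(a), on(a,b)}, require {holding(e)}
    → {clear(a), holding(e), on(a,b)}

== RESULT ==
["clear(a)", "holding(e)", "on(a,b)"]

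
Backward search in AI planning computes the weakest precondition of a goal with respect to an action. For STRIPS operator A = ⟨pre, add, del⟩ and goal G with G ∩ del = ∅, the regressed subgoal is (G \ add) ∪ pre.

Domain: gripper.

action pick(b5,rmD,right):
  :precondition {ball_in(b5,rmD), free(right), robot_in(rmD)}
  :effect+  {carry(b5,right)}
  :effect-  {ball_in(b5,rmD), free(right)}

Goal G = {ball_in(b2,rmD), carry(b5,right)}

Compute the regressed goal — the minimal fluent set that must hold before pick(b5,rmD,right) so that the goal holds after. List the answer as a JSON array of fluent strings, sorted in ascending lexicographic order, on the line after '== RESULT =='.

Compute (G \ add) ∪ pre:
  G ∩ del = {}  (empty — regression defined)
  G \ add = {ball_in(b2,rmD), carry(b5,right)} \ {carry(b5,right)} = {ball_in(b2,rmD)}
  ∪ pre   = {ball_in(b2,rmD)} ∪ {ball_in(b5,rmD), free(right), robot_in(rmD)}
          = {ball_in(b2,rmD), ball_in(b5,rmD), free(right), robot_in(rmD)}

== RESULT ==
["ball_in(b2,rmD)", "ball_in(b5,rmD)", "free(right)", "robot_in(rmD)"]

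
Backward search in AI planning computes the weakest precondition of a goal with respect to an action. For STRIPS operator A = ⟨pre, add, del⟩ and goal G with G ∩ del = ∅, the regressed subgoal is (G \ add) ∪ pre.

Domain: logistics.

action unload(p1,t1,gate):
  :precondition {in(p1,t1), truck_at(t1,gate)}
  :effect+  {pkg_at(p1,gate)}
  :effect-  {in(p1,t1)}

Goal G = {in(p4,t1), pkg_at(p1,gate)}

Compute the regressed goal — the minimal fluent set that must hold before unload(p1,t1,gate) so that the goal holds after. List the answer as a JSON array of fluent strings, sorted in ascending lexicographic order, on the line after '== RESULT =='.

Regress:
  G ∩ del = {}  (empty — regression defined)
  G \ add = {in(p4,t1), pkg_at(p1,gate)} \ {pkg_at(p1,gate)} = {in(p4,t1)}
  ∪ pre   = {in(p4,t1)} ∪ {in(p1,t1), truck_at(t1,gate)}
          = {in(p1,t1), in(p4,t1), truck_at(t1,gate)}

== RESULT ==
["in(p1,t1)", "in(p4,t1)", "truck_at(t1,gate)"]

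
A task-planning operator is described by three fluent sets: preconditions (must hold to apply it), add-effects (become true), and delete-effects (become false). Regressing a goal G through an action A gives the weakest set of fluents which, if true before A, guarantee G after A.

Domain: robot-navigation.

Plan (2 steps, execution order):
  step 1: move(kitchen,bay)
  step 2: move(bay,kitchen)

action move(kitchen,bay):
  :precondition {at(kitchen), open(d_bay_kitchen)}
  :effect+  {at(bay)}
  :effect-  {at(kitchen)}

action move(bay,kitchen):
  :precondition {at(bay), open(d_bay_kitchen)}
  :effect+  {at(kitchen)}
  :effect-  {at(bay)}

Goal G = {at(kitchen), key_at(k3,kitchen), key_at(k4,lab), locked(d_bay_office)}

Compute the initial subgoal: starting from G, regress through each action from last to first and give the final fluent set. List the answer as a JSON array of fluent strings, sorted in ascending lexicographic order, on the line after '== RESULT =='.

Regress step by step:
  through step 2 (move(bay,kitchen)): drop {at(kitchen)}, keep {key_at(k3,kitchen), key_at(k4,lab), locked(d_bay_office)}, require {at(bay), open(d_bay_kitchen)}
    → {at(bay), key_at(k3,kitchen), key_at(k4,lab), locked(d_bay_office), open(d_bay_kitchen)}
  through step 1 (move(kitchen,bay)): drop {at(bay)}, keep {key_at(k3,kitchen), key_at(k4,lab), locked(d_bay_office), open(d_bay_kitchen)}, require {at(kitchen), open(d_bay_kitchen)}
    → {at(kitchen), key_at(k3,kitchen), key_at(k4,lab), locked(d_bay_office), open(d_bay_kitchen)}

== RESULT ==
["at(kitchen)", "key_at(k3,kitchen)", "key_at(k4,lab)", "locked(d_bay_office)", "open(d_bay_kitchen)"]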